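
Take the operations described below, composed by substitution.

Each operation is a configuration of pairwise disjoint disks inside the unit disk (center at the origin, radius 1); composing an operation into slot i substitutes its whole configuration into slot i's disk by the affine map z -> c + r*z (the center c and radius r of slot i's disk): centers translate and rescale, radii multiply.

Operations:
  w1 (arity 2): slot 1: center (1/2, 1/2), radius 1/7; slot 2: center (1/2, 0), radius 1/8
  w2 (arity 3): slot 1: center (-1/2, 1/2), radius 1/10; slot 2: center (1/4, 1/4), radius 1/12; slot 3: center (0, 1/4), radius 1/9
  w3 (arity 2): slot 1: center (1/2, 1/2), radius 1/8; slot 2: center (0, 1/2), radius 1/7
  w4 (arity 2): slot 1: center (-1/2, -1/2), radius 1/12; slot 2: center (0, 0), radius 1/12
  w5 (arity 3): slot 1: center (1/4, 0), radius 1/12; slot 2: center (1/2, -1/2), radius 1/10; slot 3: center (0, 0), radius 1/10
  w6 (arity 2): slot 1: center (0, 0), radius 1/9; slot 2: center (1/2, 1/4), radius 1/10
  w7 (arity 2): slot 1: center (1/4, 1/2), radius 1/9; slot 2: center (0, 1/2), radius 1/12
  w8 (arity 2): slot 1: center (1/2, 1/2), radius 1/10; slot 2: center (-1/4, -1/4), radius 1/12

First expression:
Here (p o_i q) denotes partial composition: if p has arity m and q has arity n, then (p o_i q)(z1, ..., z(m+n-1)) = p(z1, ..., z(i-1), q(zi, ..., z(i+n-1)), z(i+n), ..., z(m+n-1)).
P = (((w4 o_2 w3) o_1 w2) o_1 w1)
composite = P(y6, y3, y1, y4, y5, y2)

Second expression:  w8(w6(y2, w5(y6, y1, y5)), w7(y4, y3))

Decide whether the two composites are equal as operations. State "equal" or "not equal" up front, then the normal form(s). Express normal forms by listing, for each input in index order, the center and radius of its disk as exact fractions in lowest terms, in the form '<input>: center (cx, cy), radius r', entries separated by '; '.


not equal — first y1: center (-23/48, -23/48), radius 1/144; y2: center (0, 1/24), radius 1/84; y3: center (-43/80, -11/24), radius 1/960; y4: center (-1/2, -23/48), radius 1/108; y5: center (1/24, 1/24), radius 1/96; y6: center (-43/80, -109/240), radius 1/840, second y1: center (111/200, 13/25), radius 1/1000; y2: center (1/2, 1/2), radius 1/90; y3: center (-1/4, -5/24), radius 1/144; y4: center (-11/48, -5/24), radius 1/108; y5: center (11/20, 21/40), radius 1/1000; y6: center (221/400, 21/40), radius 1/1200


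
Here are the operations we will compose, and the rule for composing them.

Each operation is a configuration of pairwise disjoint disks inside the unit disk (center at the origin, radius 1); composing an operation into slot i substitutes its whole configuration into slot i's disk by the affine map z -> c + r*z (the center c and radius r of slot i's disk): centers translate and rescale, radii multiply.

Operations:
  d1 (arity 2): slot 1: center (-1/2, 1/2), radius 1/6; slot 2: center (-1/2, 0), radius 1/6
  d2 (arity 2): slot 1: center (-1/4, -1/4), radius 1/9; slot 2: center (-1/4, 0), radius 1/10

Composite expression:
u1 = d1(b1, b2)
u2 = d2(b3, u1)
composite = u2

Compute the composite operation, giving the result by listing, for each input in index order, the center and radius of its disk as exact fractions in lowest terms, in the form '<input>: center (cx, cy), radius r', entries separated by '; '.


Follow each b-input down from d2: c' goes to c + r*c', radius to r*r'.
tracing b3 down its 1-map path: center (-1/4, -1/4), radius 1/9
tracing b1 down its 2-map path: center (-3/10, 1/20), radius 1/60
tracing b2 down its 2-map path: center (-3/10, 0), radius 1/60

b1: center (-3/10, 1/20), radius 1/60; b2: center (-3/10, 0), radius 1/60; b3: center (-1/4, -1/4), radius 1/9


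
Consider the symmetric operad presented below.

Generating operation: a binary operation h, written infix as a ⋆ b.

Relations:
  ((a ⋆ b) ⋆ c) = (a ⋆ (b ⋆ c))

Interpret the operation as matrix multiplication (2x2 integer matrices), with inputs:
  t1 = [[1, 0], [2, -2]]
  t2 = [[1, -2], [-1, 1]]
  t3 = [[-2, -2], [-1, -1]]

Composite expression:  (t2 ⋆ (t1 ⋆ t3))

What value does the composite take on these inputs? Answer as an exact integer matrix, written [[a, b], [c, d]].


[[2, 2], [0, 0]]


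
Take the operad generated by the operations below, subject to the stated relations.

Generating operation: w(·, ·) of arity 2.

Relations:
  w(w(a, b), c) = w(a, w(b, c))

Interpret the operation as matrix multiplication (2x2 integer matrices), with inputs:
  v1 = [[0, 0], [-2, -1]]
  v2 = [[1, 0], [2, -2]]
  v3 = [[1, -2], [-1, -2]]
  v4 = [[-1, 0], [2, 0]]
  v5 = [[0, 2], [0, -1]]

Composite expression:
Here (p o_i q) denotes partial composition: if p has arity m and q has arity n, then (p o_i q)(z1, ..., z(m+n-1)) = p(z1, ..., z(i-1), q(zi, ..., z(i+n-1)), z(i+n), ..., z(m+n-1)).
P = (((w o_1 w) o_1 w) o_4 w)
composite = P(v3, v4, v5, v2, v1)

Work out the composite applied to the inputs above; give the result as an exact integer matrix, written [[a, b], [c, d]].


w(v3, v4) = [[-5, 0], [-3, 0]]
w(w(v3, v4), v5) = [[0, -10], [0, -6]]
w(v2, v1) = [[0, 0], [4, 2]]
w(w(w(v3, v4), v5), w(v2, v1)) = [[-40, -20], [-24, -12]]

[[-40, -20], [-24, -12]]


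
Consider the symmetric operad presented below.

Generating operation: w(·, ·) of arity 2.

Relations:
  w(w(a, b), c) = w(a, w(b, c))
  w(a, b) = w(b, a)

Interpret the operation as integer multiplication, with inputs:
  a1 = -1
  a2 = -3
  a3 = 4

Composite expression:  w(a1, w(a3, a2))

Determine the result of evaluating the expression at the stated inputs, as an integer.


w(a3, a2) = -12
w(a1, w(a3, a2)) = 12

12


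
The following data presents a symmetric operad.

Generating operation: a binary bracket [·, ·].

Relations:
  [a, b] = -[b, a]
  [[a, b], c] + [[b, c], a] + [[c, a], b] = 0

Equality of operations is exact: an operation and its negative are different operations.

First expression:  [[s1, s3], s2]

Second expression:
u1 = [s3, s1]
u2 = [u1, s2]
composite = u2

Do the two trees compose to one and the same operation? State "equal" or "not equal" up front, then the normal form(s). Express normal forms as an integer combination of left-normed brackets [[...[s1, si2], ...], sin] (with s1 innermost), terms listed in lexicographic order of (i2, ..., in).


not equal; first: [[s1, s3], s2]; second: -[[s1, s3], s2]

Normal form of the first expression: [[s1, s3], s2]
Normal form of the second expression: -[[s1, s3], s2]
No match — not equal.


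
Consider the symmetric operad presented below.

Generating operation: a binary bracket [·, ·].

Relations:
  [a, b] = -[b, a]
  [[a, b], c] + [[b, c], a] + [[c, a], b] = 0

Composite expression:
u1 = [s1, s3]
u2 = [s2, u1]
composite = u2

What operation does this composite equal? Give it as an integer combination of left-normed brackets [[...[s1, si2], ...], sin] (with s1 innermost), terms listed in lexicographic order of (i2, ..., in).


-[[s1, s3], s2]

Left-normed coefficients sit on the s1-initial expansion words.
Composite bracket: [s2, [s1, s3]]
Expanding via [a, b] = ab - ba: 4 signed words (2^2 = 4).
Coefficients come from the s1-initial words:
  s1s3s2 (sign -1) contributes -[[s1, s3], s2]


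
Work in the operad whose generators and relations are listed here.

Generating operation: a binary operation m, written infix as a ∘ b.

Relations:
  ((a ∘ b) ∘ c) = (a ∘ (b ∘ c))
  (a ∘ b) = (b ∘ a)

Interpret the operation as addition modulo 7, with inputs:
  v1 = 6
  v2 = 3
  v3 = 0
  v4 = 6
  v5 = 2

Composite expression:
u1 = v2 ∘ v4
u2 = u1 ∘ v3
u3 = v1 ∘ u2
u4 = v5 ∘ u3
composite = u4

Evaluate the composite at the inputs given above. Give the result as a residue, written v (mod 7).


3 (mod 7)


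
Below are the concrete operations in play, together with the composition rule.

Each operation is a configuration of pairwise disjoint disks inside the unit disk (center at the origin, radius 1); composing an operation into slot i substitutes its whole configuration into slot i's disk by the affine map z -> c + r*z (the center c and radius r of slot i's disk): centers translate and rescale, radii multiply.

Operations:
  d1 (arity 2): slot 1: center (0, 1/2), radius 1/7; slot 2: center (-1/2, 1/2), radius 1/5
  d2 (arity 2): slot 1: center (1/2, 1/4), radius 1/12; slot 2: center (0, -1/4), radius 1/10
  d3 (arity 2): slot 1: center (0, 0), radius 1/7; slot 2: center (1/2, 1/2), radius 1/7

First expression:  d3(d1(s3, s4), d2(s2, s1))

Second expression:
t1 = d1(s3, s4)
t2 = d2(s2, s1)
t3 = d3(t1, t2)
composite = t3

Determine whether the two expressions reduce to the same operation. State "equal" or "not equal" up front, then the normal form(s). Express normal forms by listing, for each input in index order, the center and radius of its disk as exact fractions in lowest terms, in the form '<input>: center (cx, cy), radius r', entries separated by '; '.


equal; the common form is s1: center (1/2, 13/28), radius 1/70; s2: center (4/7, 15/28), radius 1/84; s3: center (0, 1/14), radius 1/49; s4: center (-1/14, 1/14), radius 1/35

In normal form, the first expression is s1: center (1/2, 13/28), radius 1/70; s2: center (4/7, 15/28), radius 1/84; s3: center (0, 1/14), radius 1/49; s4: center (-1/14, 1/14), radius 1/35
In normal form, the second expression is s1: center (1/2, 13/28), radius 1/70; s2: center (4/7, 15/28), radius 1/84; s3: center (0, 1/14), radius 1/49; s4: center (-1/14, 1/14), radius 1/35
Same normal form: equal.


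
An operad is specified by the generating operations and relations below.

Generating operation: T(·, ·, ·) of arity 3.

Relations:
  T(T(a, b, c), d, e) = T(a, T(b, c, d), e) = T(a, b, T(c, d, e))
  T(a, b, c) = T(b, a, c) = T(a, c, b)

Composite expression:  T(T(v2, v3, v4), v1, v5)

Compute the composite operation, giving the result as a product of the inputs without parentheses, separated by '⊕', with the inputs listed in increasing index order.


v1 ⊕ v2 ⊕ v3 ⊕ v4 ⊕ v5

With T associative and commutative, the v-input set is all that matters.
T(v2, v3, v4) flattens to v2 ⊕ v3 ⊕ v4
T(T(v2, v3, v4), v1, v5) flattens to v2 ⊕ v3 ⊕ v4 ⊕ v1 ⊕ v5
sorting the factors by input index: v1 ⊕ v2 ⊕ v3 ⊕ v4 ⊕ v5


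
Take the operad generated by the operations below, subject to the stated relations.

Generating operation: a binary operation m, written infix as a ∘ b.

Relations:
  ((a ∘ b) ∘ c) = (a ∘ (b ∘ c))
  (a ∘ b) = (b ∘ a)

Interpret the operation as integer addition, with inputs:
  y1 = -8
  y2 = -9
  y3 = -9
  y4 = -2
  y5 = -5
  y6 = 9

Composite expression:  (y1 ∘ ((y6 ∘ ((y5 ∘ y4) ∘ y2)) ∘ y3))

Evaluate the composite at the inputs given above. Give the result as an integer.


-24

(y5 ∘ y4) = -7
((y5 ∘ y4) ∘ y2) = -16
(y6 ∘ ((y5 ∘ y4) ∘ y2)) = -7
((y6 ∘ ((y5 ∘ y4) ∘ y2)) ∘ y3) = -16
(y1 ∘ ((y6 ∘ ((y5 ∘ y4) ∘ y2)) ∘ y3)) = -24


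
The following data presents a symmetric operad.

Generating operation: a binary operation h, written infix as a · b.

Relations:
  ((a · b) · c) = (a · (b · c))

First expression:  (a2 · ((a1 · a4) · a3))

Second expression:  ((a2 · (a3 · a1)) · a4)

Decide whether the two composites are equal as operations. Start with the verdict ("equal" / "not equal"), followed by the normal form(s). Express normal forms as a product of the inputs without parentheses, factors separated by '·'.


not equal; the first gives a2 · a1 · a4 · a3 and the second a2 · a3 · a1 · a4


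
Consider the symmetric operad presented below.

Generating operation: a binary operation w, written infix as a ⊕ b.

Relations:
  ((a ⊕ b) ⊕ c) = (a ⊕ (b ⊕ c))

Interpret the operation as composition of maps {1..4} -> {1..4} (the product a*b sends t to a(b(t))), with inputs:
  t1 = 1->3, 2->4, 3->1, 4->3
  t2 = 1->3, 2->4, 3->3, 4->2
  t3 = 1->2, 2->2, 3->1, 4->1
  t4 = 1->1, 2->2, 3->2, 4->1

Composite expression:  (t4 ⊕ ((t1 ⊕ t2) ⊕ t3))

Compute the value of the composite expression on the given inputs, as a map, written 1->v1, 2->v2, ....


1->2, 2->2, 3->1, 4->1

(t1 ⊕ t2) = 1->1, 2->3, 3->1, 4->4
((t1 ⊕ t2) ⊕ t3) = 1->3, 2->3, 3->1, 4->1
(t4 ⊕ ((t1 ⊕ t2) ⊕ t3)) = 1->2, 2->2, 3->1, 4->1


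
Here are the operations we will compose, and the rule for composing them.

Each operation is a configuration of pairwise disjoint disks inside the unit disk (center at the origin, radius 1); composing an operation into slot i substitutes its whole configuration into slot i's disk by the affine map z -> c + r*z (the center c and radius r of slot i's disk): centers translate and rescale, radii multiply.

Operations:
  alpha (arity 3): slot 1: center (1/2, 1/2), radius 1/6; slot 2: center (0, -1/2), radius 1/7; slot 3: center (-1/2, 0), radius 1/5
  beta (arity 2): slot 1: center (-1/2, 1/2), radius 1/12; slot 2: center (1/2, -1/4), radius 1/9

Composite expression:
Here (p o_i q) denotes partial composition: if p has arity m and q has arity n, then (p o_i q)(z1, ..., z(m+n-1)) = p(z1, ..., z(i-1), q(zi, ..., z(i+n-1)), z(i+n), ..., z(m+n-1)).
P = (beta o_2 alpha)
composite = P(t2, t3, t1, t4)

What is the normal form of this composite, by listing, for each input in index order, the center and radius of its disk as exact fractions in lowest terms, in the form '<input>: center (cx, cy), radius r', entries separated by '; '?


t1: center (1/2, -11/36), radius 1/63; t2: center (-1/2, 1/2), radius 1/12; t3: center (5/9, -7/36), radius 1/54; t4: center (4/9, -1/4), radius 1/45

Nesting under beta composes maps z -> c + r*z down each t-path.
for t2, the 1-step affine chain lands on center (-1/2, 1/2), radius 1/12
for t3, the 2-step affine chain lands on center (5/9, -7/36), radius 1/54
for t1, the 2-step affine chain lands on center (1/2, -11/36), radius 1/63
for t4, the 2-step affine chain lands on center (4/9, -1/4), radius 1/45


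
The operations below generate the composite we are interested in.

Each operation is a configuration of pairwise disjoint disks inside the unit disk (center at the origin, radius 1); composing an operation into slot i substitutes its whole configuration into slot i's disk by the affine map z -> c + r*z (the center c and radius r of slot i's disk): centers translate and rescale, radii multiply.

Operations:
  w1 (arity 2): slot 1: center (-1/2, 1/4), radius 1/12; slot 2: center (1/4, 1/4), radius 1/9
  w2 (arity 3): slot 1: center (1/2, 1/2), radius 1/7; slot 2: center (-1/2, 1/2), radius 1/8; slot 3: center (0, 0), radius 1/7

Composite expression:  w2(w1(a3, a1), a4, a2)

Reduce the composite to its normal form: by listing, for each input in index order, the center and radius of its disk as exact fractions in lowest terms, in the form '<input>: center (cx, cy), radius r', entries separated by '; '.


a1: center (15/28, 15/28), radius 1/63; a2: center (0, 0), radius 1/7; a3: center (3/7, 15/28), radius 1/84; a4: center (-1/2, 1/2), radius 1/8

Only the slot chain above each a matters under w2; compose those maps.
tracing a3 down its 2-map path: center (3/7, 15/28), radius 1/84
tracing a1 down its 2-map path: center (15/28, 15/28), radius 1/63
tracing a4 down its 1-map path: center (-1/2, 1/2), radius 1/8
tracing a2 down its 1-map path: center (0, 0), radius 1/7


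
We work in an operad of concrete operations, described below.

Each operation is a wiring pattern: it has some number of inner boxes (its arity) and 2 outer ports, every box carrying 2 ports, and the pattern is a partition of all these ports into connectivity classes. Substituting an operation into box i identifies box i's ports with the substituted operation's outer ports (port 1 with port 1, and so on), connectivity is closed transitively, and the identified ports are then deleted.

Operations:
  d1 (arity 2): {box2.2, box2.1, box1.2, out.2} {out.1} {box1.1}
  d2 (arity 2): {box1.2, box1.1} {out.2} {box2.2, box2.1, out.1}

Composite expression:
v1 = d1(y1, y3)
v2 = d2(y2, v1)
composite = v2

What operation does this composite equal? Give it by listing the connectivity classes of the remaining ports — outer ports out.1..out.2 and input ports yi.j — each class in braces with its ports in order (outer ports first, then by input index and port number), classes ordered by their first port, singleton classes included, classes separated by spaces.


{out.1, y1.2, y3.1, y3.2} {out.2} {y1.1} {y2.1, y2.2}


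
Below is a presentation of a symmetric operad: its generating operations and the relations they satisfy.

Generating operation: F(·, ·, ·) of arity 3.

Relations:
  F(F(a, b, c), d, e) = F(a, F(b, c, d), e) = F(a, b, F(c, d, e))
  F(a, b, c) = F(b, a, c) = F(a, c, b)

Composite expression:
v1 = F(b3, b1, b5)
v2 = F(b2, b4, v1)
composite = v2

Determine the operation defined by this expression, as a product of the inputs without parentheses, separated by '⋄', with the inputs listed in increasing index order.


b1 ⋄ b2 ⋄ b3 ⋄ b4 ⋄ b5

Both nesting and order wash out for F; what remains is which b's occur.
F(b3, b1, b5) collapses to b3 ⋄ b1 ⋄ b5
F(b2, b4, F(b3, b1, b5)) collapses to b2 ⋄ b4 ⋄ b3 ⋄ b1 ⋄ b5
putting the inputs in ascending order: b1 ⋄ b2 ⋄ b3 ⋄ b4 ⋄ b5


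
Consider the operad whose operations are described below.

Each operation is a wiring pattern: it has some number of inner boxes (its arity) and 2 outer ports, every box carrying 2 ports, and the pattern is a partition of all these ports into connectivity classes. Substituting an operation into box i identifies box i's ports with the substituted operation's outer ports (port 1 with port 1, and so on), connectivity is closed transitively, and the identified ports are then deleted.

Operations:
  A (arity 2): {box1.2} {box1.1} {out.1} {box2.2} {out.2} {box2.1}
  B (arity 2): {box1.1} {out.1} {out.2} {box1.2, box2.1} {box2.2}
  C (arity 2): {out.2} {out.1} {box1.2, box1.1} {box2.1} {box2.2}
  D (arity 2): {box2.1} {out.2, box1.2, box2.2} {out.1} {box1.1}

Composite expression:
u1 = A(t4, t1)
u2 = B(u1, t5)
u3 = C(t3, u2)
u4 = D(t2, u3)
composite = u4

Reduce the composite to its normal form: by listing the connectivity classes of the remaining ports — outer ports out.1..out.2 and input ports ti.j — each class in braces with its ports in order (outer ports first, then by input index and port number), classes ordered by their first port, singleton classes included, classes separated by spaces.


Two ports join when wires chain via D-identified ports.
through A, on inputs (t4, t1): {out.1} {out.2} {t1.1} {t1.2} {t4.1} {t4.2} (out.j = stage outer ports)
through B, on inputs (t4, t1, t5): {out.1} {out.2} {t1.1} {t1.2} {t4.1} {t4.2} {t5.1} {t5.2} (out.j = stage outer ports)
through C, on inputs (t3, t4, t1, t5): {out.1} {out.2} {t1.1} {t1.2} {t3.1, t3.2} {t4.1} {t4.2} {t5.1} {t5.2} (out.j = stage outer ports)
through D, on inputs (t2, t3, t4, t1, t5): {out.1} {out.2, t2.2} {t1.1} {t1.2} {t2.1} {t3.1, t3.2} {t4.1} {t4.2} {t5.1} {t5.2} (out.j = stage outer ports)

{out.1} {out.2, t2.2} {t1.1} {t1.2} {t2.1} {t3.1, t3.2} {t4.1} {t4.2} {t5.1} {t5.2}


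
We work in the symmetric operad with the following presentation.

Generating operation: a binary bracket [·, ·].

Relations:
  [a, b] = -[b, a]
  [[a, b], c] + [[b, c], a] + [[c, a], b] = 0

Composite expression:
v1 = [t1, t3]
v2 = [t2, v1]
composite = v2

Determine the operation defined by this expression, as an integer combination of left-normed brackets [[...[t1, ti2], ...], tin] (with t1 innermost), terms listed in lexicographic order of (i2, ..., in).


-[[t1, t3], t2]

Antisymmetry and Jacobi reduce to t1-anchored left-normed brackets.
Composite bracket: [t2, [t1, t3]]
Full expansion: 4 signed words from ab - ba (2^2 = 4).
The t1-initial words carry the normal form:
  t1t3t2 appears with sign -1, giving the term -[[t1, t3], t2]


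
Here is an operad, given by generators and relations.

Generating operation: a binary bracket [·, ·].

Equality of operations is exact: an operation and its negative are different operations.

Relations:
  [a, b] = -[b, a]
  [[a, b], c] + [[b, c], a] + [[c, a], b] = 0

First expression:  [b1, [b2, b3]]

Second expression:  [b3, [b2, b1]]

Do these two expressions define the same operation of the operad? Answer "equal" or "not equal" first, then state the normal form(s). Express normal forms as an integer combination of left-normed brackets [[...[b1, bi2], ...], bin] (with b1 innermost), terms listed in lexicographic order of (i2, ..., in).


not equal — first [[b1, b2], b3] - [[b1, b3], b2], second [[b1, b2], b3]

The first expression, normalized: [[b1, b2], b3] - [[b1, b3], b2]
The second expression, normalized: [[b1, b2], b3]
No match — not equal.


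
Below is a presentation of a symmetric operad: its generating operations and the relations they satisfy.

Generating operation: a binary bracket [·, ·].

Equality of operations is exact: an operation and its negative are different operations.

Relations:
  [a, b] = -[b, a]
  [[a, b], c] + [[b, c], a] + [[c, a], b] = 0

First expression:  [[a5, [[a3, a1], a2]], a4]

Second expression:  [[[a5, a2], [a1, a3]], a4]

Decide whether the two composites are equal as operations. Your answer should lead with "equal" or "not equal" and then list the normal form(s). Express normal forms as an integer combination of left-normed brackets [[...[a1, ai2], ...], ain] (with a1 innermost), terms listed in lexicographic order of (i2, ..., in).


Normal form of the first expression: [[[[a1, a3], a2], a5], a4]
Normal form of the second expression: [[[[a1, a3], a2], a5], a4] - [[[[a1, a3], a5], a2], a4]
Different reductions; not equal.

not equal — first [[[[a1, a3], a2], a5], a4], second [[[[a1, a3], a2], a5], a4] - [[[[a1, a3], a5], a2], a4]


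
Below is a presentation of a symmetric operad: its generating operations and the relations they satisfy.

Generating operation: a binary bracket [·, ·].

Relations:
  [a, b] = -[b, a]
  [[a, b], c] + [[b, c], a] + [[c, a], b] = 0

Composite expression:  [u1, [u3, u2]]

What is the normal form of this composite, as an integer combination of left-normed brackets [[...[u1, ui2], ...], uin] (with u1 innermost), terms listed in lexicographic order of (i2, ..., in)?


Left-normed coefficients sit on the u1-initial expansion words.
Composite bracket: [u1, [u3, u2]]
Applying ab - ba throughout gives 4 signed words (2^2 = 4).
Coefficients come from the u1-initial words:
  sign of u1u2u3 is -1, so it contributes -[[u1, u2], u3]
  sign of u1u3u2 is +1, so it contributes +[[u1, u3], u2]

-[[u1, u2], u3] + [[u1, u3], u2]


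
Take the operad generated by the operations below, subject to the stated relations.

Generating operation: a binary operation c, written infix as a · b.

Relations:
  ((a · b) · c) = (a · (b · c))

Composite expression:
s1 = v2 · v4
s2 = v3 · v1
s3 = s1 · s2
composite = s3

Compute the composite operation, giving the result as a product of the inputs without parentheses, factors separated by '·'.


v2 · v4 · v3 · v1

Associativity of c dissolves the nesting; only the v-input order survives.
(v2 · v4) collapses to v2 · v4
(v3 · v1) collapses to v3 · v1
((v2 · v4) · (v3 · v1)) collapses to v2 · v4 · v3 · v1


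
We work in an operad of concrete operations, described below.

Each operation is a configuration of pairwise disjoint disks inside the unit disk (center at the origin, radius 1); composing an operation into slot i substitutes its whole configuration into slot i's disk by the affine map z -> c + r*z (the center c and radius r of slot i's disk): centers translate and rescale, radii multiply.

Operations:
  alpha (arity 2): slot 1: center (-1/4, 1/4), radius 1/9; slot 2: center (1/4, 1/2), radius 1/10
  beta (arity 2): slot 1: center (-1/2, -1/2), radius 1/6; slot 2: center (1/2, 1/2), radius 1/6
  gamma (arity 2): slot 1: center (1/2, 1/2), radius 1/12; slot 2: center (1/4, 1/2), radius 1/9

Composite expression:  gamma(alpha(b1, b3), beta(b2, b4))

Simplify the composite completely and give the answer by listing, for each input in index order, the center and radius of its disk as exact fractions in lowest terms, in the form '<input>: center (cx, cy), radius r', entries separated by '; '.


b1: center (23/48, 25/48), radius 1/108; b2: center (7/36, 4/9), radius 1/54; b3: center (25/48, 13/24), radius 1/120; b4: center (11/36, 5/9), radius 1/54

Nesting under gamma composes maps z -> c + r*z down each b-path.
input b1: composing its 2 substitution steps yields center (23/48, 25/48), radius 1/108
input b3: composing its 2 substitution steps yields center (25/48, 13/24), radius 1/120
input b2: composing its 2 substitution steps yields center (7/36, 4/9), radius 1/54
input b4: composing its 2 substitution steps yields center (11/36, 5/9), radius 1/54


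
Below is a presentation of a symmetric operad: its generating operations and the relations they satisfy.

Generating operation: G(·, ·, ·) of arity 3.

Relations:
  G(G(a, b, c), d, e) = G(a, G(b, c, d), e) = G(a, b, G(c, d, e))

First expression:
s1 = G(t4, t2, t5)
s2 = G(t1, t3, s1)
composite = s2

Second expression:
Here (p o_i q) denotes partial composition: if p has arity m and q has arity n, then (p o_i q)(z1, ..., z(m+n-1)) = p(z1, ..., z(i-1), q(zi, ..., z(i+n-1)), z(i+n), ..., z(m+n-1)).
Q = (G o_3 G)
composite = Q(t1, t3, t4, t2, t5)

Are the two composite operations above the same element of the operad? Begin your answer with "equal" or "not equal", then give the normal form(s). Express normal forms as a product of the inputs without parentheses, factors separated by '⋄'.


equal — both sides give t1 ⋄ t3 ⋄ t4 ⋄ t2 ⋄ t5

Reducing the first expression gives t1 ⋄ t3 ⋄ t4 ⋄ t2 ⋄ t5
Reducing the second expression gives t1 ⋄ t3 ⋄ t4 ⋄ t2 ⋄ t5
Same normal form: equal.


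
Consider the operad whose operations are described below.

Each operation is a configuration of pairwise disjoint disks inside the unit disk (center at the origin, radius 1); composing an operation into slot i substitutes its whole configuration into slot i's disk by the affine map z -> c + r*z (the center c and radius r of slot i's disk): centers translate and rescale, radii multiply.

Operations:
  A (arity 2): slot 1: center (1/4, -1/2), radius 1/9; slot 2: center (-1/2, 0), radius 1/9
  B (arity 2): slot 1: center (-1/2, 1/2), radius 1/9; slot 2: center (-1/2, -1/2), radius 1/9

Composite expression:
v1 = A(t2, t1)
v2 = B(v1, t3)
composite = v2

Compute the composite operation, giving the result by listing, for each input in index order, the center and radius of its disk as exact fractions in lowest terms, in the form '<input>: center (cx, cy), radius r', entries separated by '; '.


t1: center (-5/9, 1/2), radius 1/81; t2: center (-17/36, 4/9), radius 1/81; t3: center (-1/2, -1/2), radius 1/9

Follow each t-input down from B: c' goes to c + r*c', radius to r*r'.
tracing t2 down its 2-map path: center (-17/36, 4/9), radius 1/81
tracing t1 down its 2-map path: center (-5/9, 1/2), radius 1/81
tracing t3 down its 1-map path: center (-1/2, -1/2), radius 1/9


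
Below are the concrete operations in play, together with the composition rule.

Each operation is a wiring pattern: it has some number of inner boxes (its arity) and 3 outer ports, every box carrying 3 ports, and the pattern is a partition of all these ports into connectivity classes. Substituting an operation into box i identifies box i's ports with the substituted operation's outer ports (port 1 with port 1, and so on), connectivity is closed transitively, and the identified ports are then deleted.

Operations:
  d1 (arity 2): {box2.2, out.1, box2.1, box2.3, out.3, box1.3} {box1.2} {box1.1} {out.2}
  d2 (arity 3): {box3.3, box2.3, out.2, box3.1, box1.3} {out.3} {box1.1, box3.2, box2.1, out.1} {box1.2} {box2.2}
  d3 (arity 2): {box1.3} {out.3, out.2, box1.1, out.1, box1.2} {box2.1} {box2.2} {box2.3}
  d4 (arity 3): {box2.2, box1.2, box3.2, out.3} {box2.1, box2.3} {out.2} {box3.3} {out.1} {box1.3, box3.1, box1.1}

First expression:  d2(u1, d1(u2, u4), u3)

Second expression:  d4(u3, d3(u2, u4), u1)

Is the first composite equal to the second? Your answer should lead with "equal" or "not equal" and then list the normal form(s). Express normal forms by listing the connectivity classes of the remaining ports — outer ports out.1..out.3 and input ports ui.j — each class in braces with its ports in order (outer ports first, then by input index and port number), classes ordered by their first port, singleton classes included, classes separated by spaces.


not equal; the first gives {out.1, out.2, u1.1, u1.3, u2.3, u3.1, u3.2, u3.3, u4.1, u4.2, u4.3} {out.3} {u1.2} {u2.1} {u2.2} and the second {out.1} {out.2} {out.3, u1.2, u2.1, u2.2, u3.2} {u1.1, u3.1, u3.3} {u1.3} {u2.3} {u4.1} {u4.2} {u4.3}

Reducing the first expression gives {out.1, out.2, u1.1, u1.3, u2.3, u3.1, u3.2, u3.3, u4.1, u4.2, u4.3} {out.3} {u1.2} {u2.1} {u2.2}
Reducing the second expression gives {out.1} {out.2} {out.3, u1.2, u2.1, u2.2, u3.2} {u1.1, u3.1, u3.3} {u1.3} {u2.3} {u4.1} {u4.2} {u4.3}
Different reductions; not equal.


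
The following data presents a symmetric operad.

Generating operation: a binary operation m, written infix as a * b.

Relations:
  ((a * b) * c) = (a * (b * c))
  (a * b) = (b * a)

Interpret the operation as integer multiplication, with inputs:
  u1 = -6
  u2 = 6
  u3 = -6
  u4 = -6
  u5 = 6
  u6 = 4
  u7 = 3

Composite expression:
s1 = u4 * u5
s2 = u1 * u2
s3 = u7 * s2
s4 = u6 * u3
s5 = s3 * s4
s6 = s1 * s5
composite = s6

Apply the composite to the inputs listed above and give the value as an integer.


-93312

(u4 * u5) = -36
(u1 * u2) = -36
(u7 * (u1 * u2)) = -108
(u6 * u3) = -24
((u7 * (u1 * u2)) * (u6 * u3)) = 2592
((u4 * u5) * ((u7 * (u1 * u2)) * (u6 * u3))) = -93312


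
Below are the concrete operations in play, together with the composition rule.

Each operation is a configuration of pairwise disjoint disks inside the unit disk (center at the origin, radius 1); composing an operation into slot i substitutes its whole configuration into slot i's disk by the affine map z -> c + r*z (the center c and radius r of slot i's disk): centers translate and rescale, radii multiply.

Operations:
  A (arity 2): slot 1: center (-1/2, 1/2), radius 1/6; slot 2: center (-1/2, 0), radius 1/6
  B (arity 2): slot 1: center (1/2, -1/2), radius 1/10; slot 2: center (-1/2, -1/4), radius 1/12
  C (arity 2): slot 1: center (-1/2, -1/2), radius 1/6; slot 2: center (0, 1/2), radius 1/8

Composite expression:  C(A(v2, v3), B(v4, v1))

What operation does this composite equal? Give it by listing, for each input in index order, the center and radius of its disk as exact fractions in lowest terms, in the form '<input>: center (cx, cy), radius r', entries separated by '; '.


v1: center (-1/16, 15/32), radius 1/96; v2: center (-7/12, -5/12), radius 1/36; v3: center (-7/12, -1/2), radius 1/36; v4: center (1/16, 7/16), radius 1/80

Follow each v-input down from C: c' goes to c + r*c', radius to r*r'.
input v2: applying the 2 nested substitutions gives center (-7/12, -5/12), radius 1/36
input v3: applying the 2 nested substitutions gives center (-7/12, -1/2), radius 1/36
input v4: applying the 2 nested substitutions gives center (1/16, 7/16), radius 1/80
input v1: applying the 2 nested substitutions gives center (-1/16, 15/32), radius 1/96


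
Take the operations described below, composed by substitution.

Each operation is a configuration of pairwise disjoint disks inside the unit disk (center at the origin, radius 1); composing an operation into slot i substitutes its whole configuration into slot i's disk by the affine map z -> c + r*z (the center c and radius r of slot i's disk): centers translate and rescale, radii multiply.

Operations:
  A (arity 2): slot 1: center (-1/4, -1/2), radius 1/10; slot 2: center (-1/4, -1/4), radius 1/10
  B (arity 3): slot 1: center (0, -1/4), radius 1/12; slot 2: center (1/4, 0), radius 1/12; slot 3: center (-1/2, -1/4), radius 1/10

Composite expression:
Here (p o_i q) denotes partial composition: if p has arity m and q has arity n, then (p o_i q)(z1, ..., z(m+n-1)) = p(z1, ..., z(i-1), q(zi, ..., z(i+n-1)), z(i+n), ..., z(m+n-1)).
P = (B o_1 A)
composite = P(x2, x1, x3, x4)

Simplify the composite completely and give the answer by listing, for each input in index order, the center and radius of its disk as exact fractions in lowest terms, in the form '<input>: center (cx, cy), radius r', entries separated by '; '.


Nesting under B composes maps z -> c + r*z down each x-path.
tracing x2 down its 2-map path: center (-1/48, -7/24), radius 1/120
tracing x1 down its 2-map path: center (-1/48, -13/48), radius 1/120
tracing x3 down its 1-map path: center (1/4, 0), radius 1/12
tracing x4 down its 1-map path: center (-1/2, -1/4), radius 1/10

x1: center (-1/48, -13/48), radius 1/120; x2: center (-1/48, -7/24), radius 1/120; x3: center (1/4, 0), radius 1/12; x4: center (-1/2, -1/4), radius 1/10


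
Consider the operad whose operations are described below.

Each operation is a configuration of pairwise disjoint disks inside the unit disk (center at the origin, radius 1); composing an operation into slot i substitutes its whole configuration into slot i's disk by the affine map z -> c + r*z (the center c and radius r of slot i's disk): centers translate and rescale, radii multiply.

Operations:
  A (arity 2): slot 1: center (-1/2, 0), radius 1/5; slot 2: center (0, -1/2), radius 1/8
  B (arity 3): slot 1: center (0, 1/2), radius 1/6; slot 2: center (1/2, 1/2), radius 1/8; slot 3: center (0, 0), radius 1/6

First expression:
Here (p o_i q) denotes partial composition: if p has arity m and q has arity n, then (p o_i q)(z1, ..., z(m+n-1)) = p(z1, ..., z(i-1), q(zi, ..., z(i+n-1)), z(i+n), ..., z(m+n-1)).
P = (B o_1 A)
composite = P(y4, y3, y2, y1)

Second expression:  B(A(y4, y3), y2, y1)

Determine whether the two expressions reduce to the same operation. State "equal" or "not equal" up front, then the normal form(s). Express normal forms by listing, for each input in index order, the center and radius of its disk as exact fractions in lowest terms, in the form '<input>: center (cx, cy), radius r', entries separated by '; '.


equal; the common form is y1: center (0, 0), radius 1/6; y2: center (1/2, 1/2), radius 1/8; y3: center (0, 5/12), radius 1/48; y4: center (-1/12, 1/2), radius 1/30

The first composite normalizes to y1: center (0, 0), radius 1/6; y2: center (1/2, 1/2), radius 1/8; y3: center (0, 5/12), radius 1/48; y4: center (-1/12, 1/2), radius 1/30
The second composite normalizes to y1: center (0, 0), radius 1/6; y2: center (1/2, 1/2), radius 1/8; y3: center (0, 5/12), radius 1/48; y4: center (-1/12, 1/2), radius 1/30
The normal forms match — equal.


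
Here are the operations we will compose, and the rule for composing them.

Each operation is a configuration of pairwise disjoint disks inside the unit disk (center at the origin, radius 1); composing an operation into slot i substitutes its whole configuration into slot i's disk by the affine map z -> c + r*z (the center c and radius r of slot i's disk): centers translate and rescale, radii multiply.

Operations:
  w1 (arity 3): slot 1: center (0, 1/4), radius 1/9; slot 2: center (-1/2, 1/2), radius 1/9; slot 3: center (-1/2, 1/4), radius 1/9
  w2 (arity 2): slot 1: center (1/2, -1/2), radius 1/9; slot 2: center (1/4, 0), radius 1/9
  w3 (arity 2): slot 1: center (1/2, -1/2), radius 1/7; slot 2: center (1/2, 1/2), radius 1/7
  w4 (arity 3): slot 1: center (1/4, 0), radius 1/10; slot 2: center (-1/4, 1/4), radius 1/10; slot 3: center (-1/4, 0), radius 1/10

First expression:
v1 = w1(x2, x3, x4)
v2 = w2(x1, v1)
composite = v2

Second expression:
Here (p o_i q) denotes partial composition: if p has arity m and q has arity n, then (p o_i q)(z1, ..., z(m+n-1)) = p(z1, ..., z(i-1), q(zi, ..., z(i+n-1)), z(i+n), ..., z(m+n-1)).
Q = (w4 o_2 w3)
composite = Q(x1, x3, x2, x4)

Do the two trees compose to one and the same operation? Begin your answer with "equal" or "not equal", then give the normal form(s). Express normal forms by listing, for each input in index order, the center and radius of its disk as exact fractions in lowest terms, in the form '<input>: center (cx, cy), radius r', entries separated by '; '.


The first expression reduces to x1: center (1/2, -1/2), radius 1/9; x2: center (1/4, 1/36), radius 1/81; x3: center (7/36, 1/18), radius 1/81; x4: center (7/36, 1/36), radius 1/81
The second expression reduces to x1: center (1/4, 0), radius 1/10; x2: center (-1/5, 3/10), radius 1/70; x3: center (-1/5, 1/5), radius 1/70; x4: center (-1/4, 0), radius 1/10
No match — not equal.

not equal; first: x1: center (1/2, -1/2), radius 1/9; x2: center (1/4, 1/36), radius 1/81; x3: center (7/36, 1/18), radius 1/81; x4: center (7/36, 1/36), radius 1/81; second: x1: center (1/4, 0), radius 1/10; x2: center (-1/5, 3/10), radius 1/70; x3: center (-1/5, 1/5), radius 1/70; x4: center (-1/4, 0), radius 1/10


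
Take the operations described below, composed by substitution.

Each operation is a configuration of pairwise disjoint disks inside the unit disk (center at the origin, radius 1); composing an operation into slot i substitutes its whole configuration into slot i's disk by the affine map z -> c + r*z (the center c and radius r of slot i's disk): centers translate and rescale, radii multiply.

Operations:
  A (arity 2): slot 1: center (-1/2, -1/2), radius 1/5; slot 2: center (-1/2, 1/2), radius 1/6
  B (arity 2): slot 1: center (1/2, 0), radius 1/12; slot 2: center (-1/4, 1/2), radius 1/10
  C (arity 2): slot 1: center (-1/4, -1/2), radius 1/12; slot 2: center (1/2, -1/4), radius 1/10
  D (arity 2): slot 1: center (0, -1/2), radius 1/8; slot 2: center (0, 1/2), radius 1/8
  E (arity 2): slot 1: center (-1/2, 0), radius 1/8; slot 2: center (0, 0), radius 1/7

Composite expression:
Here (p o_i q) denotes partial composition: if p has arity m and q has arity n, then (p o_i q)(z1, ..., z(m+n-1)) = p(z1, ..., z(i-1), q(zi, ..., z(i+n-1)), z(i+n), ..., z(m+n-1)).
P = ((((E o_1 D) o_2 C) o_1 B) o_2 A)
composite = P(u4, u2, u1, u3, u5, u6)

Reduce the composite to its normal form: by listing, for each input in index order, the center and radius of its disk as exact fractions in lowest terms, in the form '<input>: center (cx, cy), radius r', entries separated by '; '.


u1: center (-323/640, -69/1280), radius 1/3840; u2: center (-323/640, -71/1280), radius 1/3200; u3: center (-129/256, 7/128), radius 1/768; u4: center (-63/128, -1/16), radius 1/768; u5: center (-63/128, 15/256), radius 1/640; u6: center (0, 0), radius 1/7

Only the slot chain above each u matters under E; compose those maps.
for u4, the 3-step affine chain lands on center (-63/128, -1/16), radius 1/768
for u2, the 4-step affine chain lands on center (-323/640, -71/1280), radius 1/3200
for u1, the 4-step affine chain lands on center (-323/640, -69/1280), radius 1/3840
for u3, the 3-step affine chain lands on center (-129/256, 7/128), radius 1/768
for u5, the 3-step affine chain lands on center (-63/128, 15/256), radius 1/640
for u6, the 1-step affine chain lands on center (0, 0), radius 1/7


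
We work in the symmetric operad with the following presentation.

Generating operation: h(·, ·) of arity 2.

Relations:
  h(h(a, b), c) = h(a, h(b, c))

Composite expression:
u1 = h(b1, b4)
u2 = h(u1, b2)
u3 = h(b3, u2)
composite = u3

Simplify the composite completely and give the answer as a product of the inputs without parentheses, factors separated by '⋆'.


b3 ⋆ b1 ⋆ b4 ⋆ b2

Associativity of h dissolves the nesting; only the b-input order survives.
h(b1, b4) linearizes to b1 ⋆ b4
h(h(b1, b4), b2) linearizes to b1 ⋆ b4 ⋆ b2
h(b3, h(h(b1, b4), b2)) linearizes to b3 ⋆ b1 ⋆ b4 ⋆ b2


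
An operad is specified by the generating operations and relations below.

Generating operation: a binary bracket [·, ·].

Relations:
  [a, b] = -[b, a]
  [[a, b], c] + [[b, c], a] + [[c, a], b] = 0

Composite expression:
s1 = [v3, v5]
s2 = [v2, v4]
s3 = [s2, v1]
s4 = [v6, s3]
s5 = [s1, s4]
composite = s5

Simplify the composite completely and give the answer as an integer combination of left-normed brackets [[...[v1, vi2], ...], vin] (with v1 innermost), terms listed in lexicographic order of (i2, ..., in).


-[[[[[v1, v2], v4], v6], v3], v5] + [[[[[v1, v2], v4], v6], v5], v3] + [[[[[v1, v4], v2], v6], v3], v5] - [[[[[v1, v4], v2], v6], v5], v3]
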